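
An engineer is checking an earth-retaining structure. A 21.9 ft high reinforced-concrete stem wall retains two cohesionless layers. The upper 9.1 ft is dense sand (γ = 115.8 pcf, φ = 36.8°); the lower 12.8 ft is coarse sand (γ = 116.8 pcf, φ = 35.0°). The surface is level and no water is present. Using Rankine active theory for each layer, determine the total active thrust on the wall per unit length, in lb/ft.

7450 lb/ft

K_a1 = tan²(45°−36.8°/2) = 0.2508; K_a2 = tan²(45°−35.0°/2) = 0.2710.
Layer 1: σ at base = K_a1 γ₁ h₁ = 264.2 psf; P₁ = ½×264.2×9.1 = 1202.
Layer 2: σ_v at top = γ₁h₁ = 1054; σ_h top = K_a2×1054 = 285.6; σ_h base = K_a2×(1054+116.8×12.8) = 690.7.
P₂ = ½(285.6+690.7)×12.8 = 6248. Total P_a = 1202+6248 = 7450 lb/ft.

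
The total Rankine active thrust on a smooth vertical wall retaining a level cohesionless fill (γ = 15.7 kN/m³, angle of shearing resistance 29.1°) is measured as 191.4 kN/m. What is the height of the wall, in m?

8.40 m

K_a = 0.3456. P_a = ½ K_a γ H² ⇒ H = √(2P_a/(K_a γ)).
H = √(2×191.4/(0.3456×15.7)) = 8.400 m.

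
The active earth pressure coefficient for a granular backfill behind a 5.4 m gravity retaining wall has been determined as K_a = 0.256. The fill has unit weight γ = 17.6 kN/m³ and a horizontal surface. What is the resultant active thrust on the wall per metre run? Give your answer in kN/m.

65.7 kN/m

P = ½ K_a γ H² = 0.5 × 0.256 × 17.6 × 5.4² = 65.69 kN/m.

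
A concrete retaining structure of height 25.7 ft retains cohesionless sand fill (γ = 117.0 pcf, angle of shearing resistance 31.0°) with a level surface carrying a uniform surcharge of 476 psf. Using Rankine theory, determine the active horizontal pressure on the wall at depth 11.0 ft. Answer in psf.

K_a = (1 − sin φ)/(1 + sin φ) = 0.3201.
σ_v = γz + q = 117.0 × 11.0 + 476 = 1763 psf.
σ_h = K_a σ_v = 0.3201 × 1763 = 564.3 psf.

564 psf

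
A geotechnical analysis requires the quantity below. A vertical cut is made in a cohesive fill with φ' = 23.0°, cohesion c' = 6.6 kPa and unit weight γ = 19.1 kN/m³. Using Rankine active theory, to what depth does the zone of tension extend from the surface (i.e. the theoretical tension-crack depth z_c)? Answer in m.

1.04 m

K_a = tan²(45° − 23.0°/2) = 0.4381; √K_a = 0.6619.
The active pressure is zero where K_a γ z = 2c√K_a, so z_c = 2c/(γ√K_a) = 2×6.6/(19.1×0.6619) = 1.044 m.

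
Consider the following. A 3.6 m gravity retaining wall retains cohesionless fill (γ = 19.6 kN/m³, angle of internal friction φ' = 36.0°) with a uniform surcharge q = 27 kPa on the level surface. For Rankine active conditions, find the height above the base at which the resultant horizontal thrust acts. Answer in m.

1.46 m

K_a = 0.2596.
Triangular part P₁ = ½K_aγH² = 32.97 at H/3 = 1.200 m; rectangular part P₂ = K_a q H = 25.23 at H/2 = 1.800 m.
ȳ = (P₁·1.200 + P₂·1.800)/(P₁+P₂) = 1.460 m.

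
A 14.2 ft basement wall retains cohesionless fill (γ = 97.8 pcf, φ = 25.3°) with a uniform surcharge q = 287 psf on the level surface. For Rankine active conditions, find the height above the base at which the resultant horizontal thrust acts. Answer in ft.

K_a = 0.4012.
Triangular part P₁ = ½K_aγH² = 3956 at H/3 = 4.733 ft; rectangular part P₂ = K_a q H = 1635 at H/2 = 7.100 ft.
ȳ = (P₁·4.733 + P₂·7.100)/(P₁+P₂) = 5.425 ft.

5.43 ft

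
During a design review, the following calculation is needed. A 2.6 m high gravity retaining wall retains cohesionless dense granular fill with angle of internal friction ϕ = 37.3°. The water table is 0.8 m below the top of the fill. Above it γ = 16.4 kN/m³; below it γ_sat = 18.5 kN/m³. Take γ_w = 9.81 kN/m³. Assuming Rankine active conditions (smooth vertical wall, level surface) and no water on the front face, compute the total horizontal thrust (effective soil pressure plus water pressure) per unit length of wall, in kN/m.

K_a = tan²(45° − φ/2) = 0.2453.
γ' = 18.5 − 9.81 = 8.690 kN/m³. Depth below WT = 1.8 m.
σ'_h at WT = K_a γ d_w = 3.219 kPa; at base = 3.219 + K_a γ' × 1.8 = 7.056 kPa.
P₁ (0–0.8 m) = ½×3.219×0.8 = 1.288. P₂ (0.8–2.6 m) = ½(3.219+7.056)×1.8 = 9.248.
P_w = ½ γ_w h₂² = 0.5×9.81×1.8² = 15.89. Total = 1.288+9.248+15.89 = 26.43 kN/m.

26.4 kN/m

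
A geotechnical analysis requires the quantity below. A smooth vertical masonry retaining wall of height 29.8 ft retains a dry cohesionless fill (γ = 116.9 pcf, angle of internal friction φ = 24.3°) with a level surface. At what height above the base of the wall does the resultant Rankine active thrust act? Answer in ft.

9.93 ft

K_a = 0.4169.
The pressure distribution is triangular, so the resultant acts at H/3 above the base = 29.8/3 = 9.933 ft.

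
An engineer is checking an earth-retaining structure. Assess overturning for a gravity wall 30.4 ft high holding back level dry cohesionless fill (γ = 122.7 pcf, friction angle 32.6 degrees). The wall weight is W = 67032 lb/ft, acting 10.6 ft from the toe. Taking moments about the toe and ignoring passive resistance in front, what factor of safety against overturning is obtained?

K_a = tan²(45° − 32.6°/2) = 0.2997.
P_a = ½K_aγH² = 0.5×0.2997×122.7×30.4² = 16990 lb/ft, acting at H/3 = 10.13 ft above the base.
Overturning moment M_o = P_a × H/3 = 16990 × 10.13 = 172200.
Resisting moment M_r = W × 10.6 = 67032 × 10.6 = 710500.
FS_overturning = M_r/M_o = 710500/172200 = 4.126.

4.13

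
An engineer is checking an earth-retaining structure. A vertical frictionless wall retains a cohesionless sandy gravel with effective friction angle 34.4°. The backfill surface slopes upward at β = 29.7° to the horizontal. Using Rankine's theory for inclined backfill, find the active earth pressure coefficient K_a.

0.455

K_a = cos β · (cos β − √(cos²β − cos²φ)) / (cos β + √(cos²β − cos²φ)).
cos β = 0.8686, cos φ = 0.8251, √(cos²β − cos²φ) = 0.2715.
K_a = 0.8686 × (0.8686 − 0.2715)/(0.8686 + 0.2715) = 0.4549.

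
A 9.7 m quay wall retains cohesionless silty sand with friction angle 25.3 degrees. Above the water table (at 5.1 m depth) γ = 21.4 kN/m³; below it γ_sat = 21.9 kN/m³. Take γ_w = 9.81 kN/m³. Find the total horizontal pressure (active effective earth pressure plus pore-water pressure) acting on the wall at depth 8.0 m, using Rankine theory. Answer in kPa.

86.3 kPa

K_a = (1 − sin φ)/(1 + sin φ) = 0.4012.
γ' = 21.9 − 9.81 = 12.09 kN/m³.
Effective vertical stress at 8.0 m: σ'_v = 21.4×5.1 + 12.09×2.90 = 144.2 kPa.
σ'_h = K_a σ'_v = 0.4012 × 144.2 = 57.85 kPa; u = γ_w × 2.90 = 28.45 kPa.
Total σ_h = 57.85 + 28.45 = 86.30 kPa.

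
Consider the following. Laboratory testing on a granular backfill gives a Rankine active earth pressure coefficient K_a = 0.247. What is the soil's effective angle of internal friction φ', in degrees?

37.1°

K_a = tan²(45° − φ/2) ⇒ 45° − φ/2 = arctan(√0.247) = 26.43°.
φ = 2(45° − 26.43°) = 37.15°.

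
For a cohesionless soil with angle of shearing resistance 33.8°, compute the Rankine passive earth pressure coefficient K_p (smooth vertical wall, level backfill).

K_p = (1 + sin φ)/(1 − sin φ) = tan²(45° + 33.8°/2) = 3.508.

3.51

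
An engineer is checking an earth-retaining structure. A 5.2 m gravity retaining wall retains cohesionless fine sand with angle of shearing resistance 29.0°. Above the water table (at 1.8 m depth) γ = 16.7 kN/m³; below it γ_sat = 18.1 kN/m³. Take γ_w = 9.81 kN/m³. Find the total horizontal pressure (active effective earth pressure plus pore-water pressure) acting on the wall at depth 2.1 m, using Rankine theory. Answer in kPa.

14.2 kPa

K_a = (1 − sin φ)/(1 + sin φ) = 0.3470.
γ' = 18.1 − 9.81 = 8.290 kN/m³.
Effective vertical stress at 2.1 m: σ'_v = 16.7×1.8 + 8.290×0.300 = 32.55 kPa.
σ'_h = K_a σ'_v = 0.3470 × 32.55 = 11.29 kPa; u = γ_w × 0.300 = 2.943 kPa.
Total σ_h = 11.29 + 2.943 = 14.24 kPa.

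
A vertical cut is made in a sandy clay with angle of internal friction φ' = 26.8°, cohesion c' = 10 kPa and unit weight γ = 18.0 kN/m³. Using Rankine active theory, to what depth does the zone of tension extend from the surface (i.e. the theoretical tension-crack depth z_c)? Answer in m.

K_a = tan²(45° − 26.8°/2) = 0.3785; √K_a = 0.6152.
The active pressure is zero where K_a γ z = 2c√K_a, so z_c = 2c/(γ√K_a) = 2×10/(18.0×0.6152) = 1.806 m.

1.81 m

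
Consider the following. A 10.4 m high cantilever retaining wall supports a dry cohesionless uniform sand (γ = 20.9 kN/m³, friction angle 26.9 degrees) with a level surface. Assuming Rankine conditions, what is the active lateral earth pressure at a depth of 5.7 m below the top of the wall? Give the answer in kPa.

K_a = (1 − sin φ)/(1 + sin φ) = 0.3770.
σ_h = K_a γ z = 0.3770 × 20.9 × 5.7 = 44.91 kPa.

44.9 kPa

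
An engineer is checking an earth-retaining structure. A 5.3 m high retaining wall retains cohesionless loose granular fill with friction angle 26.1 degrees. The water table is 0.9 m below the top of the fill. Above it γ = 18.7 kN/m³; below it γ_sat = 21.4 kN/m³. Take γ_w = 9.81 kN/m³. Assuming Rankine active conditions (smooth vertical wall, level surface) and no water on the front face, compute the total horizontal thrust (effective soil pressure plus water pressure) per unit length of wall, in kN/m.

K_a = tan²(45° − φ/2) = 0.3889.
γ' = 21.4 − 9.81 = 11.59 kN/m³. Depth below WT = 4.4 m.
σ'_h at WT = K_a γ d_w = 6.546 kPa; at base = 6.546 + K_a γ' × 4.4 = 26.38 kPa.
P₁ (0–0.9 m) = ½×6.546×0.9 = 2.946. P₂ (0.9–5.3 m) = ½(6.546+26.38)×4.4 = 72.44.
P_w = ½ γ_w h₂² = 0.5×9.81×4.4² = 94.96. Total = 2.946+72.44+94.96 = 170.3 kN/m.

170 kN/m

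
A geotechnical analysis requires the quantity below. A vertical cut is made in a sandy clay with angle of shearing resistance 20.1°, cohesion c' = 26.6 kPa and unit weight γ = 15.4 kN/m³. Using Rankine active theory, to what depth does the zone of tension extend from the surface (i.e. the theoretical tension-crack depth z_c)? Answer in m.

4.94 m

K_a = tan²(45° − 20.1°/2) = 0.4885; √K_a = 0.6989.
The active pressure is zero where K_a γ z = 2c√K_a, so z_c = 2c/(γ√K_a) = 2×26.6/(15.4×0.6989) = 4.943 m.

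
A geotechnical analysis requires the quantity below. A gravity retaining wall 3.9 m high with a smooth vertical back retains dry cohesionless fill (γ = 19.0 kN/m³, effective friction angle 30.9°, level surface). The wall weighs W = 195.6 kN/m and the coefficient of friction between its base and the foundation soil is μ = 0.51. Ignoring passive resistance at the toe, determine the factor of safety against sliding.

K_a = tan²(45° − 30.9°/2) = 0.3214.
P_a = ½K_aγH² = 0.5×0.3214×19.0×3.9² = 46.44 kN/m, acting at H/3 = 1.300 m above the base.
FS_sliding = μW / P_a = 0.51×195.6 / 46.44 = 2.148.

2.15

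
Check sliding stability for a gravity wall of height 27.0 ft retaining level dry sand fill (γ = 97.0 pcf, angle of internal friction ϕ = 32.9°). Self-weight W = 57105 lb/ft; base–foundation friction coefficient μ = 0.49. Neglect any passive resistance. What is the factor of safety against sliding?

2.67

K_a = tan²(45° − 32.9°/2) = 0.2960.
P_a = ½K_aγH² = 0.5×0.2960×97.0×27.0² = 10470 lb/ft, acting at H/3 = 9.000 ft above the base.
FS_sliding = μW / P_a = 0.49×57105 / 10470 = 2.673.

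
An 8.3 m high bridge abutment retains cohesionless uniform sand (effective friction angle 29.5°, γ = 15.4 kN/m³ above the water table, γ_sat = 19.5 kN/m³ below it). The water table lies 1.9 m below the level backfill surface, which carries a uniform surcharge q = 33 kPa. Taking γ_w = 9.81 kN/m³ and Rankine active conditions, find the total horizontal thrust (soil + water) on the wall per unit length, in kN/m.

K_a = tan²(45° − φ/2) = 0.3401.
γ' = 19.5 − 9.81 = 9.690 kN/m³. h₂ = H − d_w = 6.4 m.
σ'_h: at surface K_a·q = 11.22; at WT K_a(q+γd_w) = 21.17; at base K_a(q+γd_w+γ'h₂) = 42.27 kPa.
P₁ = ½(11.22+21.17)×1.9 = 30.78; P₂ = ½(21.17+42.27)×6.4 = 203.0; P_w = ½γ_w h₂² = 200.9.
Total = 30.78+203.0+200.9 = 434.7 kN/m.

435 kN/m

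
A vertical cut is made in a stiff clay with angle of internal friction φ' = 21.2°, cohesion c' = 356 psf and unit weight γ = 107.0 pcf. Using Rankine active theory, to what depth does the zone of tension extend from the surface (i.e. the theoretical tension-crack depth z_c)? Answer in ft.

9.72 ft

K_a = tan²(45° − 21.2°/2) = 0.4688; √K_a = 0.6847.
The active pressure is zero where K_a γ z = 2c√K_a, so z_c = 2c/(γ√K_a) = 2×356/(107.0×0.6847) = 9.718 ft.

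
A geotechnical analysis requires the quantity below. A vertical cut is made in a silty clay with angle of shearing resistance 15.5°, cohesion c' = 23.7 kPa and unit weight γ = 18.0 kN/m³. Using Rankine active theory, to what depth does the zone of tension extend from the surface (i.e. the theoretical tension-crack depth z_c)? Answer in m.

K_a = tan²(45° − 15.5°/2) = 0.5782; √K_a = 0.7604.
The active pressure is zero where K_a γ z = 2c√K_a, so z_c = 2c/(γ√K_a) = 2×23.7/(18.0×0.7604) = 3.463 m.

3.46 m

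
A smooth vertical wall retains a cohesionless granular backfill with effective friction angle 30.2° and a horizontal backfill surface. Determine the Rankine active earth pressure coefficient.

K_a = tan²(45° − φ/2) = tan²(29.90°) = 0.3307.

0.331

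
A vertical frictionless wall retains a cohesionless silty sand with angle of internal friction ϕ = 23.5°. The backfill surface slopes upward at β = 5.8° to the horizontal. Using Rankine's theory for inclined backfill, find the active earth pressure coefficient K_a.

0.439

K_a = cos β · (cos β − √(cos²β − cos²φ)) / (cos β + √(cos²β − cos²φ)).
cos β = 0.9949, cos φ = 0.9171, √(cos²β − cos²φ) = 0.3857.
K_a = 0.9949 × (0.9949 − 0.3857)/(0.9949 + 0.3857) = 0.4390.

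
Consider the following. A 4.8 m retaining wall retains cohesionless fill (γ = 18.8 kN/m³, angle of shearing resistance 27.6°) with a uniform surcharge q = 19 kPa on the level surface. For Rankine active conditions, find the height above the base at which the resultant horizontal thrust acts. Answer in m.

K_a = 0.3668.
Triangular part P₁ = ½K_aγH² = 79.44 at H/3 = 1.600 m; rectangular part P₂ = K_a q H = 33.45 at H/2 = 2.400 m.
ȳ = (P₁·1.600 + P₂·2.400)/(P₁+P₂) = 1.837 m.

1.84 m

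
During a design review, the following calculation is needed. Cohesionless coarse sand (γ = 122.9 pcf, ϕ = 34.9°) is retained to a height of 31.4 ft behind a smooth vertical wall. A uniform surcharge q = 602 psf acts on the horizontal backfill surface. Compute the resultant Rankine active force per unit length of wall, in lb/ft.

K_a = tan²(45° − φ/2) = 0.2721.
Soil triangle: ½ K_a γ H² = 0.5×0.2721×122.9×31.4² = 16490 lb/ft.
Surcharge rectangle: K_a q H = 0.2721×602×31.4 = 5144 lb/ft.
Total = 16490 + 5144 = 21630 lb/ft.

21600 lb/ft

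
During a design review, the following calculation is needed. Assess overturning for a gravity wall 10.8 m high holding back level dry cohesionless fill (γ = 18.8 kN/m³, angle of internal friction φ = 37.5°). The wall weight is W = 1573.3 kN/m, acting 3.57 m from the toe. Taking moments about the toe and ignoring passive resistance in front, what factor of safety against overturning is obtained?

K_a = tan²(45° − 37.5°/2) = 0.2432.
P_a = ½K_aγH² = 0.5×0.2432×18.8×10.8² = 266.6 kN/m, acting at H/3 = 3.600 m above the base.
Overturning moment M_o = P_a × H/3 = 266.6 × 3.600 = 959.9.
Resisting moment M_r = W × 3.57 = 1573.3 × 3.57 = 5617.
FS_overturning = M_r/M_o = 5617/959.9 = 5.851.

5.85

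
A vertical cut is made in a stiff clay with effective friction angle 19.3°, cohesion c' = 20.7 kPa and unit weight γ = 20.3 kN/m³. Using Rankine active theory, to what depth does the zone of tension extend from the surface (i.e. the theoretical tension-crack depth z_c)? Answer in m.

K_a = tan²(45° − 19.3°/2) = 0.5032; √K_a = 0.7094.
The active pressure is zero where K_a γ z = 2c√K_a, so z_c = 2c/(γ√K_a) = 2×20.7/(20.3×0.7094) = 2.875 m.

2.88 m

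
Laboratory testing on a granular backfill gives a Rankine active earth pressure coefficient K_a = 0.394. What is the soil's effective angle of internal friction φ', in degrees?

25.8°

K_a = tan²(45° − φ/2) ⇒ 45° − φ/2 = arctan(√0.394) = 32.12°.
φ = 2(45° − 32.12°) = 25.77°.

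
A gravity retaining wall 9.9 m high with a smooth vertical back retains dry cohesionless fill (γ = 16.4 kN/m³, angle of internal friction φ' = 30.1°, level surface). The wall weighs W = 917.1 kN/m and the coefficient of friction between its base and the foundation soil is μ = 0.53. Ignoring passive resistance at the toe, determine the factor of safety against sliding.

K_a = tan²(45° − 30.1°/2) = 0.3320.
P_a = ½K_aγH² = 0.5×0.3320×16.4×9.9² = 266.8 kN/m, acting at H/3 = 3.300 m above the base.
FS_sliding = μW / P_a = 0.53×917.1 / 266.8 = 1.822.

1.82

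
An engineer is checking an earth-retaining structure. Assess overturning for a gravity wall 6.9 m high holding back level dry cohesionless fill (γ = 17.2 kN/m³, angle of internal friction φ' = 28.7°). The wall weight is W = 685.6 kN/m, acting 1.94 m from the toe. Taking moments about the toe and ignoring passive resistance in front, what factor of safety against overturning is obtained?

K_a = tan²(45° − 28.7°/2) = 0.3511.
P_a = ½K_aγH² = 0.5×0.3511×17.2×6.9² = 143.8 kN/m, acting at H/3 = 2.300 m above the base.
Overturning moment M_o = P_a × H/3 = 143.8 × 2.300 = 330.7.
Resisting moment M_r = W × 1.94 = 685.6 × 1.94 = 1330.
FS_overturning = M_r/M_o = 1330/330.7 = 4.022.

4.02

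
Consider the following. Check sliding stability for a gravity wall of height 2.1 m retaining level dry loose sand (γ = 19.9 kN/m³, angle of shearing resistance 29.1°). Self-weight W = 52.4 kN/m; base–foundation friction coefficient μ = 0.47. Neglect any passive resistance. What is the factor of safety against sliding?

K_a = tan²(45° − 29.1°/2) = 0.3456.
P_a = ½K_aγH² = 0.5×0.3456×19.9×2.1² = 15.16 kN/m, acting at H/3 = 0.7000 m above the base.
FS_sliding = μW / P_a = 0.47×52.4 / 15.16 = 1.624.

1.62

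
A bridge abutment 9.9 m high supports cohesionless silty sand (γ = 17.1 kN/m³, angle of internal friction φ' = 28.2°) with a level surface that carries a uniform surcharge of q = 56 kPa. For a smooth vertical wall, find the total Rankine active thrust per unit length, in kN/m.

499 kN/m

K_a = tan²(45° − φ/2) = 0.3582.
Soil triangle: ½ K_a γ H² = 0.5×0.3582×17.1×9.9² = 300.2 kN/m.
Surcharge rectangle: K_a q H = 0.3582×56×9.9 = 198.6 kN/m.
Total = 300.2 + 198.6 = 498.7 kN/m.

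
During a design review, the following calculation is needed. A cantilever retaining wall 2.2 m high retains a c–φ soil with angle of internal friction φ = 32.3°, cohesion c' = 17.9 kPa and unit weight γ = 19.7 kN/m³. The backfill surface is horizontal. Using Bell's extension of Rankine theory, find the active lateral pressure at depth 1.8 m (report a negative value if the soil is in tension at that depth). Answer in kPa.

K_a = (1 − sin φ)/(1 + sin φ) = 0.3035.
σ_a = K_a γ z − 2c√K_a = 0.3035×19.7×1.8 − 2×17.9×0.5509 = -8.960 kPa.

-8.96 kPa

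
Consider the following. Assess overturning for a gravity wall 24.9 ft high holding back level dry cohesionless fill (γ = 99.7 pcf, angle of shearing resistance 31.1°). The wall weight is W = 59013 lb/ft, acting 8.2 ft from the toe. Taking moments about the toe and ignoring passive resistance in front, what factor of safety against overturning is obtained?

5.92

K_a = tan²(45° − 31.1°/2) = 0.3188.
P_a = ½K_aγH² = 0.5×0.3188×99.7×24.9² = 9853 lb/ft, acting at H/3 = 8.300 ft above the base.
Overturning moment M_o = P_a × H/3 = 9853 × 8.300 = 81780.
Resisting moment M_r = W × 8.2 = 59013 × 8.2 = 483900.
FS_overturning = M_r/M_o = 483900/81780 = 5.917.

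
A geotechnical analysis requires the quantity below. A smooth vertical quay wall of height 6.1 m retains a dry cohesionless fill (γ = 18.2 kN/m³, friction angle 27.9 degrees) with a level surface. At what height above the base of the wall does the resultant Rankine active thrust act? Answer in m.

K_a = 0.3625.
The pressure distribution is triangular, so the resultant acts at H/3 above the base = 6.1/3 = 2.033 m.

2.03 m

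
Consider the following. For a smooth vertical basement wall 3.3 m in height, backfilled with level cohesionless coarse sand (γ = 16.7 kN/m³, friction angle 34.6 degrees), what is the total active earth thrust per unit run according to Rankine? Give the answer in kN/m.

25.1 kN/m

K_a = tan²(45° − φ/2) = 0.2756.
P_a = ½ K_a γ H² = 0.5 × 0.2756 × 16.7 × 3.3² = 25.06 kN/m.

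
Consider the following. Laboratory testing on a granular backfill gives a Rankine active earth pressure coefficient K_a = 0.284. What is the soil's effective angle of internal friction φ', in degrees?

K_a = tan²(45° − φ/2) ⇒ 45° − φ/2 = arctan(√0.284) = 28.05°.
φ = 2(45° − 28.05°) = 33.89°.

33.9°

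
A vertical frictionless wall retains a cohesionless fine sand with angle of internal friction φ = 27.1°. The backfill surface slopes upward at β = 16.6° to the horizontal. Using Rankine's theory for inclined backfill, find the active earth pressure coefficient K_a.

K_a = cos β · (cos β − √(cos²β − cos²φ)) / (cos β + √(cos²β − cos²φ)).
cos β = 0.9583, cos φ = 0.8902, √(cos²β − cos²φ) = 0.3548.
K_a = 0.9583 × (0.9583 − 0.3548)/(0.9583 + 0.3548) = 0.4404.

0.440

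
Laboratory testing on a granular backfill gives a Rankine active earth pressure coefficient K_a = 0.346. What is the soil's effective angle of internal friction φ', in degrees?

K_a = tan²(45° − φ/2) ⇒ 45° − φ/2 = arctan(√0.346) = 30.46°.
φ = 2(45° − 30.46°) = 29.07°.

29.1°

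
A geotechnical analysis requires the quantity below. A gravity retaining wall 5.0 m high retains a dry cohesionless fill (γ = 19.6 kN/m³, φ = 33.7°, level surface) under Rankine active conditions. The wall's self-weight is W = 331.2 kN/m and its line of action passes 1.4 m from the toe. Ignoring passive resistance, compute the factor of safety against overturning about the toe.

K_a = tan²(45° − 33.7°/2) = 0.2863.
P_a = ½K_aγH² = 0.5×0.2863×19.6×5.0² = 70.14 kN/m, acting at H/3 = 1.667 m above the base.
Overturning moment M_o = P_a × H/3 = 70.14 × 1.667 = 116.9.
Resisting moment M_r = W × 1.4 = 331.2 × 1.4 = 463.7.
FS_overturning = M_r/M_o = 463.7/116.9 = 3.966.

3.97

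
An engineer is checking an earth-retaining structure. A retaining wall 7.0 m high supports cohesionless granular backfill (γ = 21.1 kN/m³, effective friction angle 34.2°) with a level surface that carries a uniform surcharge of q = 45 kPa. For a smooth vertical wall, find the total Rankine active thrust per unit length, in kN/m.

233 kN/m

K_a = tan²(45° − φ/2) = 0.2803.
Soil triangle: ½ K_a γ H² = 0.5×0.2803×21.1×7.0² = 144.9 kN/m.
Surcharge rectangle: K_a q H = 0.2803×45×7.0 = 88.31 kN/m.
Total = 144.9 + 88.31 = 233.2 kN/m.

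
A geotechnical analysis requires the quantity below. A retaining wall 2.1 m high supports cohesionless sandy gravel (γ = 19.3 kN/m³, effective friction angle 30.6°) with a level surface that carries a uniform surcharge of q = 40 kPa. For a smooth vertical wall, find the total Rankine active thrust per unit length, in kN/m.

41.2 kN/m

K_a = tan²(45° − φ/2) = 0.3253.
Soil triangle: ½ K_a γ H² = 0.5×0.3253×19.3×2.1² = 13.85 kN/m.
Surcharge rectangle: K_a q H = 0.3253×40×2.1 = 27.33 kN/m.
Total = 13.85 + 27.33 = 41.17 kN/m.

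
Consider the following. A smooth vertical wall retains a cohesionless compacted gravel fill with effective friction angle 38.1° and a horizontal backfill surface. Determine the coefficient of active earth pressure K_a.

K_a = (1 − sin φ)/(1 + sin φ) = (1 − sin 38.1°)/(1 + sin 38.1°) = 0.2368.

0.237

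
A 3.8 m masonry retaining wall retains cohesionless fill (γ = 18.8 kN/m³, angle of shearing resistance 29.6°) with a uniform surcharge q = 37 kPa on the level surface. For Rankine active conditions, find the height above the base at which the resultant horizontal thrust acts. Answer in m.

K_a = 0.3387.
Triangular part P₁ = ½K_aγH² = 45.98 at H/3 = 1.267 m; rectangular part P₂ = K_a q H = 47.63 at H/2 = 1.900 m.
ȳ = (P₁·1.267 + P₂·1.900)/(P₁+P₂) = 1.589 m.

1.59 m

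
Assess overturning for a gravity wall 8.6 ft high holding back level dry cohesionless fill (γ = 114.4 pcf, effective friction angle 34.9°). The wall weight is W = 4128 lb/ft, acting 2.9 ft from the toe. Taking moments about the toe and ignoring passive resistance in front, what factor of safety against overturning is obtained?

K_a = tan²(45° − 34.9°/2) = 0.2721.
P_a = ½K_aγH² = 0.5×0.2721×114.4×8.6² = 1151 lb/ft, acting at H/3 = 2.867 ft above the base.
Overturning moment M_o = P_a × H/3 = 1151 × 2.867 = 3300.
Resisting moment M_r = W × 2.9 = 4128 × 2.9 = 11970.
FS_overturning = M_r/M_o = 11970/3300 = 3.627.

3.63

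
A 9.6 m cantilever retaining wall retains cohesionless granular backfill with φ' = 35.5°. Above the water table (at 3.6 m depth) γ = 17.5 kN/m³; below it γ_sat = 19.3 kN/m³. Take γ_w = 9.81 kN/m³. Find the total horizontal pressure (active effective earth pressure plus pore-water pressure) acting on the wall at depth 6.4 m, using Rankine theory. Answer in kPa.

51.2 kPa

K_a = (1 − sin φ)/(1 + sin φ) = 0.2653.
γ' = 19.3 − 9.81 = 9.490 kN/m³.
Effective vertical stress at 6.4 m: σ'_v = 17.5×3.6 + 9.490×2.80 = 89.57 kPa.
σ'_h = K_a σ'_v = 0.2653 × 89.57 = 23.76 kPa; u = γ_w × 2.80 = 27.47 kPa.
Total σ_h = 23.76 + 27.47 = 51.23 kPa.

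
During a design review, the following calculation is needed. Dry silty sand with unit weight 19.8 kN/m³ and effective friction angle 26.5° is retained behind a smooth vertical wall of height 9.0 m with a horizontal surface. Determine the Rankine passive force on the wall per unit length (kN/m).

2090 kN/m

K_p = tan²(45° + φ/2) = 2.611.
P_p = ½ K_p γ H² = 0.5 × 2.611 × 19.8 × 9.0² = 2094 kN/m.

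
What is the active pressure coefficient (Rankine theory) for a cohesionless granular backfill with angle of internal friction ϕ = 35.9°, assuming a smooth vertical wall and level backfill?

K_a = (1 − sin φ)/(1 + sin φ) = (1 − sin 35.9°)/(1 + sin 35.9°) = 0.2607.

0.261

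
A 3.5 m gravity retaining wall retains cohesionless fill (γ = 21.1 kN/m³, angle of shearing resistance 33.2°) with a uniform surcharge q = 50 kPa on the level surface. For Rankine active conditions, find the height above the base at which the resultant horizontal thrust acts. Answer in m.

K_a = 0.2924.
Triangular part P₁ = ½K_aγH² = 37.78 at H/3 = 1.167 m; rectangular part P₂ = K_a q H = 51.16 at H/2 = 1.750 m.
ȳ = (P₁·1.167 + P₂·1.750)/(P₁+P₂) = 1.502 m.

1.50 m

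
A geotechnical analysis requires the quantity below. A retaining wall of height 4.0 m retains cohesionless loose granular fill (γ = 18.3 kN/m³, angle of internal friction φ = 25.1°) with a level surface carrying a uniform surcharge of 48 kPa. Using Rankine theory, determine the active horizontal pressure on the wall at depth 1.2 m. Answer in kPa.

28.3 kPa

K_a = (1 − sin φ)/(1 + sin φ) = 0.4043.
σ_v = γz + q = 18.3 × 1.2 + 48 = 69.96 kPa.
σ_h = K_a σ_v = 0.4043 × 69.96 = 28.28 kPa.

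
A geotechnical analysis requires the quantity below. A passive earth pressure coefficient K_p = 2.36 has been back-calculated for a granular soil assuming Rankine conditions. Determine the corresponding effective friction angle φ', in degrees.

K_p = (1+sin φ)/(1−sin φ) ⇒ sin φ = (K_p − 1)/(K_p + 1) = 0.4048.
φ = arcsin(0.4048) = 23.88°.

23.9°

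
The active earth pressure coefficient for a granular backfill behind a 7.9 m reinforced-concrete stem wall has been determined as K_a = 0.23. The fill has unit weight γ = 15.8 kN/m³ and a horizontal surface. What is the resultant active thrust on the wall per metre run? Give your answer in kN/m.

113 kN/m

P = ½ K_a γ H² = 0.5 × 0.23 × 15.8 × 7.9² = 113.4 kN/m.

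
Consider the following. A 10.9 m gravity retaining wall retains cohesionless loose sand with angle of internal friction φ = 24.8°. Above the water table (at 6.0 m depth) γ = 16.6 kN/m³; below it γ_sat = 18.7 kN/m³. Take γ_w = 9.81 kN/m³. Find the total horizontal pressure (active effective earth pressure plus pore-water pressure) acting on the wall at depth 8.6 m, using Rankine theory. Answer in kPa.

75.7 kPa

K_a = (1 − sin φ)/(1 + sin φ) = 0.4090.
γ' = 18.7 − 9.81 = 8.890 kN/m³.
Effective vertical stress at 8.6 m: σ'_v = 16.6×6.0 + 8.890×2.60 = 122.7 kPa.
σ'_h = K_a σ'_v = 0.4090 × 122.7 = 50.19 kPa; u = γ_w × 2.60 = 25.51 kPa.
Total σ_h = 50.19 + 25.51 = 75.70 kPa.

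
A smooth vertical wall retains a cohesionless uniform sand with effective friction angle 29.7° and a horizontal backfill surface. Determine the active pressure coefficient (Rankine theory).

0.337

K_a = tan²(45° − φ/2) = tan²(30.15°) = 0.3374.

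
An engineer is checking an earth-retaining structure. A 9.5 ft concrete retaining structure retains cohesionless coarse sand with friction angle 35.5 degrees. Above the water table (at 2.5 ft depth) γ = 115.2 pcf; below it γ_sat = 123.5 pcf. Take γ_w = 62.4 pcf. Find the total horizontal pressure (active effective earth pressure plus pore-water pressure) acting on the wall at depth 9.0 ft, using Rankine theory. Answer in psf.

587 psf

K_a = (1 − sin φ)/(1 + sin φ) = 0.2653.
γ' = 123.5 − 62.4 = 61.10 pcf.
Effective vertical stress at 9.0 ft: σ'_v = 115.2×2.5 + 61.10×6.50 = 685.2 psf.
σ'_h = K_a σ'_v = 0.2653 × 685.2 = 181.7 psf; u = γ_w × 6.50 = 405.6 psf.
Total σ_h = 181.7 + 405.6 = 587.3 psf.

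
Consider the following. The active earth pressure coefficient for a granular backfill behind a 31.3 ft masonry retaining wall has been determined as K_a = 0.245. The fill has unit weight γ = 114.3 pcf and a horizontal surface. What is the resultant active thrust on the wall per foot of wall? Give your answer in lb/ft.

13700 lb/ft

P = ½ K_a γ H² = 0.5 × 0.245 × 114.3 × 31.3² = 13720 lb/ft.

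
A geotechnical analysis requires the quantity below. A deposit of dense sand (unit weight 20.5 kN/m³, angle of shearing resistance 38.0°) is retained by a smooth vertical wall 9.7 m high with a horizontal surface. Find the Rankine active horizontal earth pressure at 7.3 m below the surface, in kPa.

K_a = (1 − sin φ)/(1 + sin φ) = 0.2379.
σ_h = K_a γ z = 0.2379 × 20.5 × 7.3 = 35.60 kPa.

35.6 kPa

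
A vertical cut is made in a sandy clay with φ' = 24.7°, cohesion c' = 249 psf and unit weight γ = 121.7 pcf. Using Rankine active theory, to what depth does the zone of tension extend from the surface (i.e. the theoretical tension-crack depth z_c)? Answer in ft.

K_a = tan²(45° − 24.7°/2) = 0.4106; √K_a = 0.6408.
The active pressure is zero where K_a γ z = 2c√K_a, so z_c = 2c/(γ√K_a) = 2×249/(121.7×0.6408) = 6.386 ft.

6.39 ft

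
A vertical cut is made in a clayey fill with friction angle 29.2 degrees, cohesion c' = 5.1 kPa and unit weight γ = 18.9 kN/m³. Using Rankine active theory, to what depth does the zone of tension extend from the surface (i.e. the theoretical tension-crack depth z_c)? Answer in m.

0.920 m

K_a = tan²(45° − 29.2°/2) = 0.3442; √K_a = 0.5867.
The active pressure is zero where K_a γ z = 2c√K_a, so z_c = 2c/(γ√K_a) = 2×5.1/(18.9×0.5867) = 0.9199 m.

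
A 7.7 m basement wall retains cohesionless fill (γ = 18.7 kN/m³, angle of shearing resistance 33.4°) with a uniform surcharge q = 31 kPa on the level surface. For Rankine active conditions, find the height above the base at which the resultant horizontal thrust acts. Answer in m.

K_a = 0.2899.
Triangular part P₁ = ½K_aγH² = 160.7 at H/3 = 2.567 m; rectangular part P₂ = K_a q H = 69.20 at H/2 = 3.850 m.
ȳ = (P₁·2.567 + P₂·3.850)/(P₁+P₂) = 2.953 m.

2.95 m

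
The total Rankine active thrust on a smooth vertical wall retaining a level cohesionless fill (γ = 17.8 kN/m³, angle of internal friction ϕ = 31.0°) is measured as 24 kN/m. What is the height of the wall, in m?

2.90 m

K_a = 0.3201. P_a = ½ K_a γ H² ⇒ H = √(2P_a/(K_a γ)).
H = √(2×24/(0.3201×17.8)) = 2.902 m.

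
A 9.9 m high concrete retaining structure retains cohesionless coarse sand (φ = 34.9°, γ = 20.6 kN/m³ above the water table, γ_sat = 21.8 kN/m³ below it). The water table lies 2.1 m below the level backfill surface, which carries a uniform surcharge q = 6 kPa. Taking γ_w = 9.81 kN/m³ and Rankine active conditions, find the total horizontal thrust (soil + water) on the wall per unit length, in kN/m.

518 kN/m

K_a = tan²(45° − φ/2) = 0.2721.
γ' = 21.8 − 9.81 = 11.99 kN/m³. h₂ = H − d_w = 7.8 m.
σ'_h: at surface K_a·q = 1.633; at WT K_a(q+γd_w) = 13.41; at base K_a(q+γd_w+γ'h₂) = 38.86 kPa.
P₁ = ½(1.633+13.41)×2.1 = 15.79; P₂ = ½(13.41+38.86)×7.8 = 203.8; P_w = ½γ_w h₂² = 298.4.
Total = 15.79+203.8+298.4 = 518.0 kN/m.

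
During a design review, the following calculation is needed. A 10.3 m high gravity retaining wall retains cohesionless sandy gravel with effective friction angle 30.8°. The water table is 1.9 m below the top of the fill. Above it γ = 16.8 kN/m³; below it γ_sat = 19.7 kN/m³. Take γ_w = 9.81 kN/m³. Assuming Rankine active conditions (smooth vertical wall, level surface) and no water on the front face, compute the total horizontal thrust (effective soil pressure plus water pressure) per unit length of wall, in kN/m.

555 kN/m

K_a = tan²(45° − φ/2) = 0.3227.
γ' = 19.7 − 9.81 = 9.890 kN/m³. Depth below WT = 8.4 m.
σ'_h at WT = K_a γ d_w = 10.30 kPa; at base = 10.30 + K_a γ' × 8.4 = 37.11 kPa.
P₁ (0–1.9 m) = ½×10.30×1.9 = 9.786. P₂ (1.9–10.3 m) = ½(10.30+37.11)×8.4 = 199.1.
P_w = ½ γ_w h₂² = 0.5×9.81×8.4² = 346.1. Total = 9.786+199.1+346.1 = 555.0 kN/m.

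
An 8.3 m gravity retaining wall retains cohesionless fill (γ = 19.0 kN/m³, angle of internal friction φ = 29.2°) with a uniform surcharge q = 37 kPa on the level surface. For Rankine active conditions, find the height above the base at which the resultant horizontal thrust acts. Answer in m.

K_a = 0.3442.
Triangular part P₁ = ½K_aγH² = 225.3 at H/3 = 2.767 m; rectangular part P₂ = K_a q H = 105.7 at H/2 = 4.150 m.
ȳ = (P₁·2.767 + P₂·4.150)/(P₁+P₂) = 3.208 m.

3.21 m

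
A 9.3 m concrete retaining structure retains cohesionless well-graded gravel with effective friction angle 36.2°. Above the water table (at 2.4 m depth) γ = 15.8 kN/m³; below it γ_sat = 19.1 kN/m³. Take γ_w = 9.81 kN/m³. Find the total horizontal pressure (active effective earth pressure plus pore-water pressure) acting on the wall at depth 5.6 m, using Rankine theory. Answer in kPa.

K_a = (1 − sin φ)/(1 + sin φ) = 0.2574.
γ' = 19.1 − 9.81 = 9.290 kN/m³.
Effective vertical stress at 5.6 m: σ'_v = 15.8×2.4 + 9.290×3.20 = 67.65 kPa.
σ'_h = K_a σ'_v = 0.2574 × 67.65 = 17.41 kPa; u = γ_w × 3.20 = 31.39 kPa.
Total σ_h = 17.41 + 31.39 = 48.80 kPa.

48.8 kPa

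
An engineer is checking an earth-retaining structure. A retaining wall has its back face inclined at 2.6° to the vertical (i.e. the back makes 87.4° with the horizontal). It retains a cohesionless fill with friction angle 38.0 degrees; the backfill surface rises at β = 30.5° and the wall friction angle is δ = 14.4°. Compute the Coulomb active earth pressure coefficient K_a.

0.382

K_a = sin²(α+φ) / [sin²α · sin(α−δ) · (1 + √{sin(φ+δ)sin(φ−β) / (sin(α−δ)sin(α+β))})²].
With α = 87.4°, φ = 38.0°, δ = 14.4°, β = 30.5°: K_a = 0.3821.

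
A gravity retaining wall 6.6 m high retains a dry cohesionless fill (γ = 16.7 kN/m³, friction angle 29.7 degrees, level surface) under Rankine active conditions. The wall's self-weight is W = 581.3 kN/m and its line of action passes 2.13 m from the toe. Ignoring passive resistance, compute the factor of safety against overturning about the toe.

K_a = tan²(45° − 29.7°/2) = 0.3374.
P_a = ½K_aγH² = 0.5×0.3374×16.7×6.6² = 122.7 kN/m, acting at H/3 = 2.200 m above the base.
Overturning moment M_o = P_a × H/3 = 122.7 × 2.200 = 270.0.
Resisting moment M_r = W × 2.13 = 581.3 × 2.13 = 1238.
FS_overturning = M_r/M_o = 1238/270.0 = 4.586.

4.59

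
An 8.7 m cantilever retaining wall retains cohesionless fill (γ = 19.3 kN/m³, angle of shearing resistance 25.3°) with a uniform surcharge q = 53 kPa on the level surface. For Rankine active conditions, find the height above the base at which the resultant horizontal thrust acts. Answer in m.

3.46 m

K_a = 0.4012.
Triangular part P₁ = ½K_aγH² = 293.0 at H/3 = 2.900 m; rectangular part P₂ = K_a q H = 185.0 at H/2 = 4.350 m.
ȳ = (P₁·2.900 + P₂·4.350)/(P₁+P₂) = 3.461 m.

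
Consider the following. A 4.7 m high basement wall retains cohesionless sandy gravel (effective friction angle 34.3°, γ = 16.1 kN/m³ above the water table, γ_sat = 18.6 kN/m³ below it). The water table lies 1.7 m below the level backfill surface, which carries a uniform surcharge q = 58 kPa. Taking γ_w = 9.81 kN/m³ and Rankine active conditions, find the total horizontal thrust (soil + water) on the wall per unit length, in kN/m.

161 kN/m

K_a = tan²(45° − φ/2) = 0.2792.
γ' = 18.6 − 9.81 = 8.790 kN/m³. h₂ = H − d_w = 3.0 m.
σ'_h: at surface K_a·q = 16.19; at WT K_a(q+γd_w) = 23.83; at base K_a(q+γd_w+γ'h₂) = 31.19 kPa.
P₁ = ½(16.19+23.83)×1.7 = 34.02; P₂ = ½(23.83+31.19)×3.0 = 82.54; P_w = ½γ_w h₂² = 44.14.
Total = 34.02+82.54+44.14 = 160.7 kN/m.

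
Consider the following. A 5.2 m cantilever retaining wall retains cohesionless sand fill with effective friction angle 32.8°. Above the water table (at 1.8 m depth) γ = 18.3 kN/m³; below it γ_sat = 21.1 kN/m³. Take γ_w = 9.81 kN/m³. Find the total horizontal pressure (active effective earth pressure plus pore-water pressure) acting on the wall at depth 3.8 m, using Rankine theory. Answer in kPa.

K_a = (1 − sin φ)/(1 + sin φ) = 0.2973.
γ' = 21.1 − 9.81 = 11.29 kN/m³.
Effective vertical stress at 3.8 m: σ'_v = 18.3×1.8 + 11.29×2.00 = 55.52 kPa.
σ'_h = K_a σ'_v = 0.2973 × 55.52 = 16.50 kPa; u = γ_w × 2.00 = 19.62 kPa.
Total σ_h = 16.50 + 19.62 = 36.12 kPa.

36.1 kPa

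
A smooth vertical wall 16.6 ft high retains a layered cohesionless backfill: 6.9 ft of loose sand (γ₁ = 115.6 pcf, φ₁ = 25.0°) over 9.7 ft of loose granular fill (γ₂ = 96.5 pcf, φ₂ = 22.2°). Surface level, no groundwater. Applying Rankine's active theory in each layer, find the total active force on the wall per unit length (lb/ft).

6660 lb/ft

K_a1 = tan²(45°−25.0°/2) = 0.4059; K_a2 = tan²(45°−22.2°/2) = 0.4515.
Layer 1: σ at base = K_a1 γ₁ h₁ = 323.7 psf; P₁ = ½×323.7×6.9 = 1117.
Layer 2: σ_v at top = γ₁h₁ = 797.6; σ_h top = K_a2×797.6 = 360.2; σ_h base = K_a2×(797.6+96.5×9.7) = 782.8.
P₂ = ½(360.2+782.8)×9.7 = 5544. Total P_a = 1117+5544 = 6660 lb/ft.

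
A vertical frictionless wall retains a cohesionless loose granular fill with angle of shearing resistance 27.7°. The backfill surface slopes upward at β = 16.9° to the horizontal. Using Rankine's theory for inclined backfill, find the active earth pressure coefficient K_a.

K_a = cos β · (cos β − √(cos²β − cos²φ)) / (cos β + √(cos²β − cos²φ)).
cos β = 0.9568, cos φ = 0.8854, √(cos²β − cos²φ) = 0.3627.
K_a = 0.9568 × (0.9568 − 0.3627)/(0.9568 + 0.3627) = 0.4308.

0.431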